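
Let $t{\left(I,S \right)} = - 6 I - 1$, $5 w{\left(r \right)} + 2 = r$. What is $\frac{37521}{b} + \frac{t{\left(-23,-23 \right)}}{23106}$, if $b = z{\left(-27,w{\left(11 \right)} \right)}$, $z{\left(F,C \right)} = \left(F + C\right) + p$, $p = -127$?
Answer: $- \frac{4334696873}{17583666} \approx -246.52$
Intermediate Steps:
$w{\left(r \right)} = - \frac{2}{5} + \frac{r}{5}$
$z{\left(F,C \right)} = -127 + C + F$ ($z{\left(F,C \right)} = \left(F + C\right) - 127 = \left(C + F\right) - 127 = -127 + C + F$)
$b = - \frac{761}{5}$ ($b = -127 + \left(- \frac{2}{5} + \frac{1}{5} \cdot 11\right) - 27 = -127 + \left(- \frac{2}{5} + \frac{11}{5}\right) - 27 = -127 + \frac{9}{5} - 27 = - \frac{761}{5} \approx -152.2$)
$t{\left(I,S \right)} = -1 - 6 I$
$\frac{37521}{b} + \frac{t{\left(-23,-23 \right)}}{23106} = \frac{37521}{- \frac{761}{5}} + \frac{-1 - -138}{23106} = 37521 \left(- \frac{5}{761}\right) + \left(-1 + 138\right) \frac{1}{23106} = - \frac{187605}{761} + 137 \cdot \frac{1}{23106} = - \frac{187605}{761} + \frac{137}{23106} = - \frac{4334696873}{17583666}$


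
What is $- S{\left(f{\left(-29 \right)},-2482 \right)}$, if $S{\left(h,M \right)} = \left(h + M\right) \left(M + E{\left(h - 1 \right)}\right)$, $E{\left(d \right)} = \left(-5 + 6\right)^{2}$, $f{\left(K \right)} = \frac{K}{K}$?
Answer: $-6155361$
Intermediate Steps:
$f{\left(K \right)} = 1$
$E{\left(d \right)} = 1$ ($E{\left(d \right)} = 1^{2} = 1$)
$S{\left(h,M \right)} = \left(1 + M\right) \left(M + h\right)$ ($S{\left(h,M \right)} = \left(h + M\right) \left(M + 1\right) = \left(M + h\right) \left(1 + M\right) = \left(1 + M\right) \left(M + h\right)$)
$- S{\left(f{\left(-29 \right)},-2482 \right)} = - (-2482 + 1 + \left(-2482\right)^{2} - 2482) = - (-2482 + 1 + 6160324 - 2482) = \left(-1\right) 6155361 = -6155361$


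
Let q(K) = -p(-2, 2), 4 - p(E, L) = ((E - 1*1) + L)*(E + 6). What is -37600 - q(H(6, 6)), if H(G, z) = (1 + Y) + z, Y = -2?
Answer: -37592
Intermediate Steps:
H(G, z) = -1 + z (H(G, z) = (1 - 2) + z = -1 + z)
p(E, L) = 4 - (6 + E)*(-1 + E + L) (p(E, L) = 4 - ((E - 1*1) + L)*(E + 6) = 4 - ((E - 1) + L)*(6 + E) = 4 - ((-1 + E) + L)*(6 + E) = 4 - (-1 + E + L)*(6 + E) = 4 - (6 + E)*(-1 + E + L))
q(K) = -8 (q(K) = -(10 - 1*(-2)**2 - 6*2 - 5*(-2) - 1*(-2)*2) = -(10 - 1*4 - 12 + 10 + 4) = -(10 - 4 - 12 + 10 + 4) = -1*8 = -8)
-37600 - q(H(6, 6)) = -37600 - 1*(-8) = -37600 + 8 = -37592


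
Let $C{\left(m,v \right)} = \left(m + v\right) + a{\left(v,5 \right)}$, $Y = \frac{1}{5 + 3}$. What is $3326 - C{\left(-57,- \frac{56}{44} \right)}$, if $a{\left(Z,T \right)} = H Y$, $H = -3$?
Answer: $\frac{297849}{88} \approx 3384.6$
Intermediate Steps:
$Y = \frac{1}{8} \approx 0.125$
$a{\left(Z,T \right)} = - \frac{3}{8}$ ($a{\left(Z,T \right)} = \left(-3\right) \frac{1}{8} = - \frac{3}{8}$)
$C{\left(m,v \right)} = - \frac{3}{8} + m + v$ ($C{\left(m,v \right)} = \left(m + v\right) - \frac{3}{8} = - \frac{3}{8} + m + v$)
$3326 - C{\left(-57,- \frac{56}{44} \right)} = 3326 - \left(- \frac{3}{8} - 57 - \frac{56}{44}\right) = 3326 - \left(- \frac{3}{8} - 57 - \frac{14}{11}\right) = 3326 - - \frac{5161}{88} = 3326 + \frac{5161}{88} = \frac{297849}{88}$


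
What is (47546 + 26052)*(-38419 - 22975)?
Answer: -4518475612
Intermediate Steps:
(47546 + 26052)*(-38419 - 22975) = 73598*(-61394) = -4518475612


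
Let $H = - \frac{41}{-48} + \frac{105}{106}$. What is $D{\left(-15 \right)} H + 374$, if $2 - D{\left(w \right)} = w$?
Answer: $\frac{1031237}{2544} \approx 405.36$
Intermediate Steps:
$D{\left(w \right)} = 2 - w$
$H = \frac{4693}{2544}$ ($H = \left(-41\right) \left(- \frac{1}{48}\right) + 105 \cdot \frac{1}{106} = \frac{41}{48} + \frac{105}{106} = \frac{4693}{2544} \approx 1.8447$)
$D{\left(-15 \right)} H + 374 = \left(2 - -15\right) \frac{4693}{2544} + 374 = \left(2 + 15\right) \frac{4693}{2544} + 374 = 17 \cdot \frac{4693}{2544} + 374 = \frac{79781}{2544} + 374 = \frac{1031237}{2544}$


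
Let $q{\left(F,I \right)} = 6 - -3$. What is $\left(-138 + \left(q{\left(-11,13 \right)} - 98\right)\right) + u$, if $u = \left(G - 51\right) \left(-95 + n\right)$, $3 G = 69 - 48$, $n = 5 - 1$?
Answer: $3777$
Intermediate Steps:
$q{\left(F,I \right)} = 9$ ($q{\left(F,I \right)} = 6 + 3 = 9$)
$n = 4$ ($n = 5 - 1 = 4$)
$G = 7$ ($G = \frac{69 - 48}{3} = \frac{1}{3} \cdot 21 = 7$)
$u = 4004$ ($u = \left(7 - 51\right) \left(-95 + 4\right) = \left(-44\right) \left(-91\right) = 4004$)
$\left(-138 + \left(q{\left(-11,13 \right)} - 98\right)\right) + u = \left(-138 + \left(9 - 98\right)\right) + 4004 = \left(-138 - 89\right) + 4004 = -227 + 4004 = 3777$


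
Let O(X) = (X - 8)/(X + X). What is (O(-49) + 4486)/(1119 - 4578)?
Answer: -439685/338982 ≈ -1.2971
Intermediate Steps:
O(X) = (-8 + X)/(2*X) (O(X) = (-8 + X)/((2*X)) = (-8 + X)*(1/(2*X)) = (-8 + X)/(2*X))
(O(-49) + 4486)/(1119 - 4578) = ((1/2)*(-8 - 49)/(-49) + 4486)/(1119 - 4578) = ((1/2)*(-1/49)*(-57) + 4486)/(-3459) = (57/98 + 4486)*(-1/3459) = (439685/98)*(-1/3459) = -439685/338982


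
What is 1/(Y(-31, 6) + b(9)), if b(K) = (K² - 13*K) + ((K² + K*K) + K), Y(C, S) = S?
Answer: 1/141 ≈ 0.0070922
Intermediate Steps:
b(K) = -12*K + 3*K² (b(K) = (K² - 13*K) + ((K² + K²) + K) = (K² - 13*K) + (2*K² + K) = (K² - 13*K) + (K + 2*K²) = -12*K + 3*K²)
1/(Y(-31, 6) + b(9)) = 1/(6 + 3*9*(-4 + 9)) = 1/(6 + 3*9*5) = 1/(6 + 135) = 1/141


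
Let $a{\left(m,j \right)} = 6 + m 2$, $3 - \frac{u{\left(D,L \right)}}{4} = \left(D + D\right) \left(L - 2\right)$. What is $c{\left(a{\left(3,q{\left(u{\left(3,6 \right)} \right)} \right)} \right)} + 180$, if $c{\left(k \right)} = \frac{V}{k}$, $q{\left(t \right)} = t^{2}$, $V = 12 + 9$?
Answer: $\frac{727}{4} \approx 181.75$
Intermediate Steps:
$u{\left(D,L \right)} = 12 - 8 D \left(-2 + L\right)$ ($u{\left(D,L \right)} = 12 - 4 \left(D + D\right) \left(L - 2\right) = 12 - 4 \cdot 2 D \left(-2 + L\right) = 12 - 8 D \left(-2 + L\right)$)
$V = 21$
$a{\left(m,j \right)} = 6 + 2 m$
$c{\left(k \right)} = \frac{21}{k}$
$c{\left(a{\left(3,q{\left(u{\left(3,6 \right)} \right)} \right)} \right)} + 180 = \frac{21}{6 + 2 \cdot 3} + 180 = \frac{21}{6 + 6} + 180 = \frac{21}{12} + 180 = 21 \cdot \frac{1}{12} + 180 = \frac{7}{4} + 180 = \frac{727}{4}$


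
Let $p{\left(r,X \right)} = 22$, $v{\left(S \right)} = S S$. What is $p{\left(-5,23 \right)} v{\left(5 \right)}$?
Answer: $550$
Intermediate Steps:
$v{\left(S \right)} = S^{2}$
$p{\left(-5,23 \right)} v{\left(5 \right)} = 22 \cdot 5^{2} = 22 \cdot 25 = 550$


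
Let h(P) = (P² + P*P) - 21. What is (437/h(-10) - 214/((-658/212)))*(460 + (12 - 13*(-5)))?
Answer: 12612627/329 ≈ 38336.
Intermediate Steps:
h(P) = -21 + 2*P² (h(P) = (P² + P²) - 21 = 2*P² - 21 = -21 + 2*P²)
(437/h(-10) - 214/((-658/212)))*(460 + (12 - 13*(-5))) = (437/(-21 + 2*(-10)²) - 214/((-658/212)))*(460 + (12 - 13*(-5))) = (437/(-21 + 2*100) - 214/((-658*1/212)))*(460 + (12 + 65)) = (437/(-21 + 200) - 214/(-329/106))*(460 + 77) = (437/179 - 214*(-106/329))*537 = (437*(1/179) + 22684/329)*537 = (437/179 + 22684/329)*537 = (4204209/58891)*537 = 12612627/329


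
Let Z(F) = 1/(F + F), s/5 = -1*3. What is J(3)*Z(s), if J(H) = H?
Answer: -⅒ ≈ -0.10000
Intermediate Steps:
s = -15 (s = 5*(-1*3) = 5*(-3) = -15)
Z(F) = 1/(2*F)
J(3)*Z(s) = 3*((½)/(-15)) = 3*((½)*(-1/15)) = 3*(-1/30) = -⅒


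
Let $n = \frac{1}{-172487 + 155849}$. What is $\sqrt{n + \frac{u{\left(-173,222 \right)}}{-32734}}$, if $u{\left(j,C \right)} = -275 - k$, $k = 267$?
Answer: $\frac{\sqrt{1223379742643526}}{272314146} \approx 0.12844$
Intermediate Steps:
$n = - \frac{1}{16638}$ ($n = \frac{1}{-16638} = - \frac{1}{16638} \approx -6.0103 \cdot 10^{-5}$)
$u{\left(j,C \right)} = -542$ ($u{\left(j,C \right)} = -275 - 267 = -542$)
$\sqrt{n + \frac{u{\left(-173,222 \right)}}{-32734}} = \sqrt{- \frac{1}{16638} - \frac{542}{-32734}} = \sqrt{- \frac{1}{16638} - - \frac{271}{16367}} = \sqrt{- \frac{1}{16638} + \frac{271}{16367}} = \sqrt{\frac{4492531}{272314146}} = \frac{\sqrt{1223379742643526}}{272314146}$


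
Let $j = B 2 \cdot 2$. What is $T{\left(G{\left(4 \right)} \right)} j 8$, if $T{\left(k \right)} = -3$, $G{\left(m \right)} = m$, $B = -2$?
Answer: $192$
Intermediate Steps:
$j = -8$ ($j = \left(-2\right) 2 \cdot 2 = \left(-4\right) 2 = -8$)
$T{\left(G{\left(4 \right)} \right)} j 8 = \left(-3\right) \left(-8\right) 8 = 24 \cdot 8 = 192$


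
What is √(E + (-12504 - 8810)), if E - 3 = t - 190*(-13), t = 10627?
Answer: 37*I*√6 ≈ 90.631*I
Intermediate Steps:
E = 13100 (E = 3 + (10627 - 190*(-13)) = 3 + (10627 - 1*(-2470)) = 3 + (10627 + 2470) = 3 + 13097 = 13100)
√(E + (-12504 - 8810)) = √(13100 + (-12504 - 8810)) = √(13100 - 21314) = √(-8214) = 37*I*√6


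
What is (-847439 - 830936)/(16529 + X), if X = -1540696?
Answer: 1678375/1524167 ≈ 1.1012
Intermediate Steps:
(-847439 - 830936)/(16529 + X) = (-847439 - 830936)/(16529 - 1540696) = -1678375/(-1524167) = -1678375*(-1/1524167) = 1678375/1524167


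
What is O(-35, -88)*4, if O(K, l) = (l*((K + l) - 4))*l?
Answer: -3933952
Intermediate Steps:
O(K, l) = l²*(-4 + K + l) (O(K, l) = (l*(-4 + K + l))*l = l²*(-4 + K + l))
O(-35, -88)*4 = ((-88)²*(-4 - 35 - 88))*4 = (7744*(-127))*4 = -983488*4 = -3933952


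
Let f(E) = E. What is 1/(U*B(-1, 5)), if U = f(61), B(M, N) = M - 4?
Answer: -1/305 ≈ -0.0032787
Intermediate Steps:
B(M, N) = -4 + M
U = 61
1/(U*B(-1, 5)) = 1/(61*(-4 - 1)) = 1/(61*(-5)) = 1/(-305) = -1/305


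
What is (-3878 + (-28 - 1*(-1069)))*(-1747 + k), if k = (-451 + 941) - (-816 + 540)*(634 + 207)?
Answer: -654946983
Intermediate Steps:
k = 232606 (k = 490 - (-276)*841 = 490 - 1*(-232116) = 490 + 232116 = 232606)
(-3878 + (-28 - 1*(-1069)))*(-1747 + k) = (-3878 + (-28 - 1*(-1069)))*(-1747 + 232606) = (-3878 + (-28 + 1069))*230859 = (-3878 + 1041)*230859 = -2837*230859 = -654946983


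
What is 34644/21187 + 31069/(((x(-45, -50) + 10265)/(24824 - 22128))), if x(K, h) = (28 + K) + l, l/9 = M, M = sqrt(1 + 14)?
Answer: 6063471838796380/741688287681 - 83762024*sqrt(15)/11668921 ≈ 8147.4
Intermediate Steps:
M = sqrt(15) ≈ 3.8730
l = 9*sqrt(15) ≈ 34.857
x(K, h) = 28 + K + 9*sqrt(15) (x(K, h) = (28 + K) + 9*sqrt(15) = 28 + K + 9*sqrt(15))
34644/21187 + 31069/(((x(-45, -50) + 10265)/(24824 - 22128))) = 34644/21187 + 31069/((((28 - 45 + 9*sqrt(15)) + 10265)/(24824 - 22128))) = 34644*(1/21187) + 31069/((((-17 + 9*sqrt(15)) + 10265)/2696)) = 34644/21187 + 31069/(((10248 + 9*sqrt(15))*(1/2696))) = 34644/21187 + 31069/(1281/337 + 9*sqrt(15)/2696)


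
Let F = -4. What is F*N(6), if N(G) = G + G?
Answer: -48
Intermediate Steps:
N(G) = 2*G
F*N(6) = -8*6 = -4*12 = -48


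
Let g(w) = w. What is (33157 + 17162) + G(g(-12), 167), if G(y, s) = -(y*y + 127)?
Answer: 50048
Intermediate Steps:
G(y, s) = -127 - y**2 (G(y, s) = -(y**2 + 127) = -(127 + y**2) = -127 - y**2)
(33157 + 17162) + G(g(-12), 167) = (33157 + 17162) + (-127 - 1*(-12)**2) = 50319 + (-127 - 1*144) = 50319 + (-127 - 144) = 50319 - 271 = 50048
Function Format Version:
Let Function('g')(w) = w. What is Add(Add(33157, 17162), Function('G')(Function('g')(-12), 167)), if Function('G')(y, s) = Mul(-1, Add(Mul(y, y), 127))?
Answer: 50048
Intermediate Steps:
Function('G')(y, s) = Add(-127, Mul(-1, Pow(y, 2))) (Function('G')(y, s) = Mul(-1, Add(Pow(y, 2), 127)) = Mul(-1, Add(127, Pow(y, 2))) = Add(-127, Mul(-1, Pow(y, 2))))
Add(Add(33157, 17162), Function('G')(Function('g')(-12), 167)) = Add(Add(33157, 17162), Add(-127, Mul(-1, Pow(-12, 2)))) = Add(50319, Add(-127, Mul(-1, 144))) = Add(50319, Add(-127, -144)) = Add(50319, -271) = 50048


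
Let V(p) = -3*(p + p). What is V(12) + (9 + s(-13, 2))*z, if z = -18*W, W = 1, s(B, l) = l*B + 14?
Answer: -18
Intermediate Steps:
s(B, l) = 14 + B*l (s(B, l) = B*l + 14 = 14 + B*l)
V(p) = -6*p
z = -18 (z = -18*1 = -18)
V(12) + (9 + s(-13, 2))*z = -6*12 + (9 + (14 - 13*2))*(-18) = -72 + (9 + (14 - 26))*(-18) = -72 + (9 - 12)*(-18) = -72 - 3*(-18) = -72 + 54 = -18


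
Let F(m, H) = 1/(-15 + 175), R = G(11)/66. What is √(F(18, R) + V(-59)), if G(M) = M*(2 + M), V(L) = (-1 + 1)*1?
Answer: √10/40 ≈ 0.079057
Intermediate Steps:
V(L) = 0 (V(L) = 0*1 = 0)
R = 13/6 (R = (11*(2 + 11))/66 = (11*13)*(1/66) = 143*(1/66) = 13/6 ≈ 2.1667)
F(m, H) = 1/160
√(F(18, R) + V(-59)) = √(1/160 + 0) = √(1/160) = √10/40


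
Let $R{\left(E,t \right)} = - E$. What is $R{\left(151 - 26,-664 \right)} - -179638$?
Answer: $179513$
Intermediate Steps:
$R{\left(151 - 26,-664 \right)} - -179638 = - (151 - 26) - -179638 = \left(-1\right) 125 + 179638 = -125 + 179638 = 179513$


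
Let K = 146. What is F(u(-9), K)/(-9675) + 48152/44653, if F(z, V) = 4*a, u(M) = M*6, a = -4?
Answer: 466585048/432017775 ≈ 1.0800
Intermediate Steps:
u(M) = 6*M
F(z, V) = -16 (F(z, V) = 4*(-4) = -16)
F(u(-9), K)/(-9675) + 48152/44653 = -16/(-9675) + 48152/44653 = -16*(-1/9675) + 48152*(1/44653) = 16/9675 + 48152/44653 = 466585048/432017775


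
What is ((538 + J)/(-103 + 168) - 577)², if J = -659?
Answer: 1415715876/4225 ≈ 3.3508e+5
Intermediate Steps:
((538 + J)/(-103 + 168) - 577)² = ((538 - 659)/(-103 + 168) - 577)² = (-121/65 - 577)² = (-37626/65)² = 1415715876/4225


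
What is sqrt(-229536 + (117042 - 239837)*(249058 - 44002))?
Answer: 12*I*sqrt(174861674) ≈ 1.5868e+5*I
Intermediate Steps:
sqrt(-229536 + (117042 - 239837)*(249058 - 44002)) = sqrt(-229536 - 122795*205056) = sqrt(-229536 - 25179851520) = sqrt(-25180081056) = 12*I*sqrt(174861674)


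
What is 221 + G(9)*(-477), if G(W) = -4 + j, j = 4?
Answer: 221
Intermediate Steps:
G(W) = 0 (G(W) = -4 + 4 = 0)
221 + G(9)*(-477) = 221 + 0*(-477) = 221 + 0 = 221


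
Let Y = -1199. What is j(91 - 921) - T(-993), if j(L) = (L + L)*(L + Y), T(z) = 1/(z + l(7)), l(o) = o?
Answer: 3320986041/986 ≈ 3.3681e+6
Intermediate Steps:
T(z) = 1/(7 + z) (T(z) = 1/(z + 7) = 1/(7 + z))
j(L) = 2*L*(-1199 + L) (j(L) = (L + L)*(L - 1199) = (2*L)*(-1199 + L) = 2*L*(-1199 + L))
j(91 - 921) - T(-993) = 2*(91 - 921)*(-1199 + (91 - 921)) - 1/(7 - 993) = 2*(-830)*(-1199 - 830) - 1/(-986) = 2*(-830)*(-2029) - 1*(-1/986) = 3368140 + 1/986 = 3320986041/986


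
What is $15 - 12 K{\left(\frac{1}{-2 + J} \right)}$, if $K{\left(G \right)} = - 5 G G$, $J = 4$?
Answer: $30$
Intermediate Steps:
$K{\left(G \right)} = - 5 G^{2}$
$15 - 12 K{\left(\frac{1}{-2 + J} \right)} = 15 - 12 \left(- 5 \left(\frac{1}{-2 + 4}\right)^{2}\right) = 15 - 12 \left(- 5 \left(\frac{1}{2}\right)^{2}\right) = 15 - 12 \left(- \frac{5}{4}\right) = 15 - 12 \left(\left(-5\right) \frac{1}{4}\right) = 15 - -15 = 15 + 15 = 30$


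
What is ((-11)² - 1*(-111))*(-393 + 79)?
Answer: -72848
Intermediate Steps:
((-11)² - 1*(-111))*(-393 + 79) = (121 + 111)*(-314) = 232*(-314) = -72848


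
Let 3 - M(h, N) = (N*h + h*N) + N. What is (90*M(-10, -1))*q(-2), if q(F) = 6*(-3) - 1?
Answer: 27360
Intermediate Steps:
q(F) = -19 (q(F) = -18 - 1 = -19)
M(h, N) = 3 - N - 2*N*h (M(h, N) = 3 - ((N*h + h*N) + N) = 3 - ((N*h + N*h) + N) = 3 - (2*N*h + N) = 3 - (N + 2*N*h) = 3 + (-N - 2*N*h) = 3 - N - 2*N*h)
(90*M(-10, -1))*q(-2) = (90*(3 - 1*(-1) - 2*(-1)*(-10)))*(-19) = (90*(3 + 1 - 20))*(-19) = (90*(-16))*(-19) = -1440*(-19) = 27360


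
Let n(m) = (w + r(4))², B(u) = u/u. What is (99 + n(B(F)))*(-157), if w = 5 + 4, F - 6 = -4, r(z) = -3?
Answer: -21195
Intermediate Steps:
F = 2 (F = 6 - 4 = 2)
w = 9
B(u) = 1
n(m) = 36 (n(m) = (9 - 3)² = 6² = 36)
(99 + n(B(F)))*(-157) = (99 + 36)*(-157) = 135*(-157) = -21195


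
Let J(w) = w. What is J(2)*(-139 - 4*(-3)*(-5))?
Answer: -398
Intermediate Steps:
J(2)*(-139 - 4*(-3)*(-5)) = 2*(-139 - 4*(-3)*(-5)) = 2*(-139 + 12*(-5)) = 2*(-139 - 60) = 2*(-199) = -398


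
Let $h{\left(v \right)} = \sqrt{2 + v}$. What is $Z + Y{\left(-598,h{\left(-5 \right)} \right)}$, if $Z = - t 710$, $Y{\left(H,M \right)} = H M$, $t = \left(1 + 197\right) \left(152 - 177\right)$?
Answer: $3514500 - 598 i \sqrt{3} \approx 3.5145 \cdot 10^{6} - 1035.8 i$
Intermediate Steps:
$t = -4950$ ($t = 198 \left(-25\right) = -4950$)
$Z = 3514500$ ($Z = - \left(-4950\right) 710 = \left(-1\right) \left(-3514500\right) = 3514500$)
$Z + Y{\left(-598,h{\left(-5 \right)} \right)} = 3514500 - 598 \sqrt{2 - 5} = 3514500 - 598 \sqrt{-3} = 3514500 - 598 i \sqrt{3}$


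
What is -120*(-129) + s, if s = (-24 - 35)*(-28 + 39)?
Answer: 14831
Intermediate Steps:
s = -649 (s = -59*11 = -649)
-120*(-129) + s = -120*(-129) - 649 = 15480 - 649 = 14831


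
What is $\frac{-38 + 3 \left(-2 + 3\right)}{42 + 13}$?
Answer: $- \frac{7}{11} \approx -0.63636$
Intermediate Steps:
$\frac{-38 + 3 \left(-2 + 3\right)}{42 + 13} = \frac{-38 + 3 \cdot 1}{55} = \frac{-38 + 3}{55} = \frac{1}{55} \left(-35\right) = - \frac{7}{11}$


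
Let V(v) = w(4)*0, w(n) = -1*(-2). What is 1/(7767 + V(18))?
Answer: 1/7767 ≈ 0.00012875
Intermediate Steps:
w(n) = 2
V(v) = 0 (V(v) = 2*0 = 0)
1/(7767 + V(18)) = 1/(7767 + 0) = 1/7767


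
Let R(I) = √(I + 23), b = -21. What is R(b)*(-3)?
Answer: -3*√2 ≈ -4.2426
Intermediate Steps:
R(I) = √(23 + I)
R(b)*(-3) = √(23 - 21)*(-3) = √2*(-3) = -3*√2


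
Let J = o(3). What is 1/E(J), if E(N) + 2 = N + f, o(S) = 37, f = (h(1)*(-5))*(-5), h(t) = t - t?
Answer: 1/35 ≈ 0.028571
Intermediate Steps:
h(t) = 0
f = 0 (f = (0*(-5))*(-5) = 0*(-5) = 0)
J = 37
E(N) = -2 + N (E(N) = -2 + (N + 0) = -2 + N)
1/E(J) = 1/(-2 + 37) = 1/35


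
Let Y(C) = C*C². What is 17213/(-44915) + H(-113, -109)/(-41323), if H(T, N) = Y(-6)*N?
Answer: -1768771559/1856022545 ≈ -0.95299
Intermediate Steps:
Y(C) = C³
H(T, N) = -216*N (H(T, N) = (-6)³*N = -216*N)
17213/(-44915) + H(-113, -109)/(-41323) = 17213/(-44915) - 216*(-109)/(-41323) = 17213*(-1/44915) + 23544*(-1/41323) = -17213/44915 - 23544/41323 = -1768771559/1856022545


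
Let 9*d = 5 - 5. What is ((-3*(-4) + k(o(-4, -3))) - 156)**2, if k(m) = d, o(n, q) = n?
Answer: 20736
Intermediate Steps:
d = 0 (d = (5 - 5)/9 = (1/9)*0 = 0)
k(m) = 0
((-3*(-4) + k(o(-4, -3))) - 156)**2 = ((-3*(-4) + 0) - 156)**2 = ((12 + 0) - 156)**2 = (12 - 156)**2 = (-144)**2 = 20736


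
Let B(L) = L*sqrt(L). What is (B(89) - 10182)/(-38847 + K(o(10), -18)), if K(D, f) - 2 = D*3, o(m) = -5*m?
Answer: 10182/38995 - 89*sqrt(89)/38995 ≈ 0.23958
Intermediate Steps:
K(D, f) = 2 + 3*D (K(D, f) = 2 + D*3 = 2 + 3*D)
B(L) = L**(3/2)
(B(89) - 10182)/(-38847 + K(o(10), -18)) = (89**(3/2) - 10182)/(-38847 + (2 + 3*(-5*10))) = (89*sqrt(89) - 10182)/(-38847 + (2 + 3*(-50))) = (-10182 + 89*sqrt(89))/(-38847 + (2 - 150)) = (-10182 + 89*sqrt(89))/(-38847 - 148) = (-10182 + 89*sqrt(89))/(-38995) = (-10182 + 89*sqrt(89))*(-1/38995) = 10182/38995 - 89*sqrt(89)/38995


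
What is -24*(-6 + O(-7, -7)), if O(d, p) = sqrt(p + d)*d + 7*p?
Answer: 1320 + 168*I*sqrt(14) ≈ 1320.0 + 628.6*I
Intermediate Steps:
O(d, p) = 7*p + d*sqrt(d + p) (O(d, p) = sqrt(d + p)*d + 7*p = d*sqrt(d + p) + 7*p = 7*p + d*sqrt(d + p))
-24*(-6 + O(-7, -7)) = -24*(-6 + (7*(-7) - 7*sqrt(-7 - 7))) = -24*(-6 + (-49 - 7*I*sqrt(14))) = -24*(-55 - 7*I*sqrt(14)) = 1320 + 168*I*sqrt(14)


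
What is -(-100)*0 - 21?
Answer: -21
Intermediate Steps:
-(-100)*0 - 21 = -20*0 - 21 = 0 - 21 = -21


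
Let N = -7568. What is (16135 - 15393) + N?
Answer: -6826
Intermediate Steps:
(16135 - 15393) + N = (16135 - 15393) - 7568 = 742 - 7568 = -6826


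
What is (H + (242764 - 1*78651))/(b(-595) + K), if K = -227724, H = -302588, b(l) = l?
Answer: 138475/228319 ≈ 0.60650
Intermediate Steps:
(H + (242764 - 1*78651))/(b(-595) + K) = (-302588 + (242764 - 1*78651))/(-595 - 227724) = (-302588 + (242764 - 78651))/(-228319) = (-302588 + 164113)*(-1/228319) = -138475*(-1/228319) = 138475/228319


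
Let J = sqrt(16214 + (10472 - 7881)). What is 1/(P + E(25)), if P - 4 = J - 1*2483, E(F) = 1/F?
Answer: -1549350/3829023551 - 625*sqrt(18805)/3829023551 ≈ -0.00042702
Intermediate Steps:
J = sqrt(18805) (J = sqrt(16214 + 2591) = sqrt(18805) ≈ 137.13)
P = -2479 + sqrt(18805) (P = 4 + (sqrt(18805) - 1*2483) = 4 + (sqrt(18805) - 2483) = 4 + (-2483 + sqrt(18805)) = -2479 + sqrt(18805) ≈ -2341.9)
1/(P + E(25)) = 1/((-2479 + sqrt(18805)) + 1/25) = 1/(-61974/25 + sqrt(18805))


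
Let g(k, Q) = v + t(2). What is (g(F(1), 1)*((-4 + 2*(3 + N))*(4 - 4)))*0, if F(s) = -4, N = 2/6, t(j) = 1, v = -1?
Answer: 0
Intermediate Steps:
N = ⅓ (N = 2*(⅙) = ⅓ ≈ 0.33333)
g(k, Q) = 0 (g(k, Q) = -1 + 1 = 0)
(g(F(1), 1)*((-4 + 2*(3 + N))*(4 - 4)))*0 = (0*((-4 + 2*(3 + ⅓))*(4 - 4)))*0 = (0*((-4 + 2*(10/3))*0))*0 = (0*((-4 + 20/3)*0))*0 = (0*((8/3)*0))*0 = (0*0)*0 = 0*0 = 0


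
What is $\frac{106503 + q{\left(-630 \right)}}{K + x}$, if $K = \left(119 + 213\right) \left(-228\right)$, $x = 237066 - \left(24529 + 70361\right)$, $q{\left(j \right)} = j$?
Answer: $\frac{35291}{22160} \approx 1.5926$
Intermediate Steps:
$x = 142176$ ($x = 237066 - 94890 = 142176$)
$K = -75696$ ($K = 332 \left(-228\right) = -75696$)
$\frac{106503 + q{\left(-630 \right)}}{K + x} = \frac{106503 - 630}{-75696 + 142176} = \frac{105873}{66480} = 105873 \cdot \frac{1}{66480} = \frac{35291}{22160}$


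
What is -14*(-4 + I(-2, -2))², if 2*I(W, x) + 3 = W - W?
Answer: -847/2 ≈ -423.50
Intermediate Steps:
I(W, x) = -3/2 (I(W, x) = -3/2 + (W - W)/2 = -3/2 + (½)*0 = -3/2 + 0 = -3/2)
-14*(-4 + I(-2, -2))² = -14*(-4 - 3/2)² = -14*(-11/2)² = -14*121/4 = -847/2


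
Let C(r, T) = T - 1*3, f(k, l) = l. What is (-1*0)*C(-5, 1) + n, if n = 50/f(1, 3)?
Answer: 50/3 ≈ 16.667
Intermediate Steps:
C(r, T) = -3 + T (C(r, T) = T - 3 = -3 + T)
n = 50/3 ≈ 16.667
(-1*0)*C(-5, 1) + n = (-1*0)*(-3 + 1) + 50/3 = 0*(-2) + 50/3 = 0 + 50/3 = 50/3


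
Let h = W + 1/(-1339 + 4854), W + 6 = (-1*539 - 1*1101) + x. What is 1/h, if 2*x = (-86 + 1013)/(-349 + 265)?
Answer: -196840/325084719 ≈ -0.00060550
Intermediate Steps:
x = -309/56 (x = ((-86 + 1013)/(-349 + 265))/2 = (927/(-84))/2 = (927*(-1/84))/2 = (½)*(-309/28) = -309/56 ≈ -5.5179)
W = -92485/56 (W = -6 + ((-1*539 - 1*1101) - 309/56) = -6 + ((-539 - 1101) - 309/56) = -6 + (-1640 - 309/56) = -6 - 92149/56 = -92485/56 ≈ -1651.5)
h = -325084719/196840 (h = -92485/56 + 1/(-1339 + 4854) = -92485/56 + 1/3515 = -325084719/196840 ≈ -1651.5)
1/h = 1/(-325084719/196840) = -196840/325084719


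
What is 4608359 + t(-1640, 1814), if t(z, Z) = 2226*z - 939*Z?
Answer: -745627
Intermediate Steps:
t(z, Z) = -939*Z + 2226*z
4608359 + t(-1640, 1814) = 4608359 + (-939*1814 + 2226*(-1640)) = 4608359 + (-1703346 - 3650640) = 4608359 - 5353986 = -745627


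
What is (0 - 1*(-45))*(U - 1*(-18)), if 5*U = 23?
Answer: 1017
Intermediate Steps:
U = 23/5 (U = (⅕)*23 = 23/5 ≈ 4.6000)
(0 - 1*(-45))*(U - 1*(-18)) = (0 - 1*(-45))*(23/5 - 1*(-18)) = (0 + 45)*(23/5 + 18) = 45*(113/5) = 1017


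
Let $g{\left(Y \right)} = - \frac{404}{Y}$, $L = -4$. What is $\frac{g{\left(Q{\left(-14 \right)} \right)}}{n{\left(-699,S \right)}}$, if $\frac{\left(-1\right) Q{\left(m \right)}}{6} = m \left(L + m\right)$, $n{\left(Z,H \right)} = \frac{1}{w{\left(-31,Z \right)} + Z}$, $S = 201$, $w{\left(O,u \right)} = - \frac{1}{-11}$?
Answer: $- \frac{388244}{2079} \approx -186.75$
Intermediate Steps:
$w{\left(O,u \right)} = \frac{1}{11}$ ($w{\left(O,u \right)} = \left(-1\right) \left(- \frac{1}{11}\right) = \frac{1}{11}$)
$n{\left(Z,H \right)} = \frac{1}{\frac{1}{11} + Z}$
$Q{\left(m \right)} = - 6 m \left(-4 + m\right)$
$\frac{g{\left(Q{\left(-14 \right)} \right)}}{n{\left(-699,S \right)}} = \frac{\left(-404\right) \frac{1}{6 \left(-14\right) \left(4 - -14\right)}}{11 \frac{1}{1 + 11 \left(-699\right)}} = \frac{\left(-404\right) \frac{1}{6 \left(-14\right) \left(4 + 14\right)}}{11 \frac{1}{1 - 7689}} = \frac{\left(-404\right) \frac{1}{6 \left(-14\right) 18}}{11 \frac{1}{-7688}} = \frac{\left(-404\right) \frac{1}{-1512}}{11 \left(- \frac{1}{7688}\right)} = \frac{\left(-404\right) \left(- \frac{1}{1512}\right)}{- \frac{11}{7688}} = \frac{101}{378} \left(- \frac{7688}{11}\right) = - \frac{388244}{2079}$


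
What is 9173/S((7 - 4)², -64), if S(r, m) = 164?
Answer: 9173/164 ≈ 55.933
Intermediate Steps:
9173/S((7 - 4)², -64) = 9173/164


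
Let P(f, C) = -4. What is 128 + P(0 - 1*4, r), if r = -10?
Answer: 124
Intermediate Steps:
128 + P(0 - 1*4, r) = 128 - 4 = 124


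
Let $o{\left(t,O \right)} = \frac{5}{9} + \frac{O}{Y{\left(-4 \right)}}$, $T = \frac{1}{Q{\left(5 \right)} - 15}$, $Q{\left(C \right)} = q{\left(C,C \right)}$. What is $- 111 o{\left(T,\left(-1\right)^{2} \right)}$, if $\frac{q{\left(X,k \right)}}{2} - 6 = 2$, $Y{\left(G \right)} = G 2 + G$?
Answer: $- \frac{629}{12} \approx -52.417$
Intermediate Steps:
$Y{\left(G \right)} = 3 G$ ($Y{\left(G \right)} = 2 G + G = 3 G$)
$q{\left(X,k \right)} = 16$ ($q{\left(X,k \right)} = 12 + 2 \cdot 2 = 12 + 4 = 16$)
$Q{\left(C \right)} = 16$
$T = 1$ ($T = \frac{1}{16 - 15} = 1^{-1} = 1$)
$o{\left(t,O \right)} = \frac{5}{9} - \frac{O}{12}$ ($o{\left(t,O \right)} = \frac{5}{9} + \frac{O}{3 \left(-4\right)} = 5 \cdot \frac{1}{9} + \frac{O}{-12} = \frac{5}{9} + O \left(- \frac{1}{12}\right) = \frac{5}{9} - \frac{O}{12}$)
$- 111 o{\left(T,\left(-1\right)^{2} \right)} = - 111 \left(\frac{5}{9} - \frac{\left(-1\right)^{2}}{12}\right) = - 111 \left(\frac{5}{9} - \frac{1}{12}\right) = \left(-111\right) \frac{17}{36} = - \frac{629}{12}$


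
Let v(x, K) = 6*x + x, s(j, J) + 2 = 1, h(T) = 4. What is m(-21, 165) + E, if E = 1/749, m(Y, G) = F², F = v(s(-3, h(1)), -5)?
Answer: 36702/749 ≈ 49.001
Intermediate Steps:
s(j, J) = -1 (s(j, J) = -2 + 1 = -1)
v(x, K) = 7*x
F = -7 (F = 7*(-1) = -7)
m(Y, G) = 49 (m(Y, G) = (-7)² = 49)
E = 1/749 ≈ 0.0013351
m(-21, 165) + E = 49 + 1/749 = 36702/749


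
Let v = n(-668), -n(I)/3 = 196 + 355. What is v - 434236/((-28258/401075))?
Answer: 1226158403/199 ≈ 6.1616e+6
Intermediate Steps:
n(I) = -1653 (n(I) = -3*(196 + 355) = -3*551 = -1653)
v = -1653
v - 434236/((-28258/401075)) = -1653 - 434236/((-28258/401075)) = -1653 - 434236/((-28258*1/401075)) = -1653 - 434236/(-28258/401075) = -1653 - 434236*(-401075)/28258 = -1653 - 1*(-1226487350/199) = -1653 + 1226487350/199 = 1226158403/199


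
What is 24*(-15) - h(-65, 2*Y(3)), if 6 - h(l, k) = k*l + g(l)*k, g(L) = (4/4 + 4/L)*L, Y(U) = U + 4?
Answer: -2130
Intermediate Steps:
Y(U) = 4 + U
g(L) = L*(1 + 4/L) (g(L) = (4*(¼) + 4/L)*L = (1 + 4/L)*L = L*(1 + 4/L))
h(l, k) = 6 - k*l - k*(4 + l) (h(l, k) = 6 - (k*l + (4 + l)*k) = 6 - (k*l + k*(4 + l)) = 6 + (-k*l - k*(4 + l)) = 6 - k*l - k*(4 + l))
24*(-15) - h(-65, 2*Y(3)) = 24*(-15) - (6 - 1*2*(4 + 3)*(-65) - 2*(4 + 3)*(4 - 65)) = -360 - (6 - 1*2*7*(-65) - 1*2*7*(-61)) = -360 - (6 - 1*14*(-65) - 1*14*(-61)) = -360 - (6 + 910 + 854) = -360 - 1*1770 = -360 - 1770 = -2130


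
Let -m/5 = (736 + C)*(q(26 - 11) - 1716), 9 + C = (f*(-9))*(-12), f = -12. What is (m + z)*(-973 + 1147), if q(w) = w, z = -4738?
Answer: -842870442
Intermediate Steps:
C = -1305 (C = -9 - 12*(-9)*(-12) = -9 + 108*(-12) = -9 - 1296 = -1305)
m = -4839345 (m = -5*(736 - 1305)*((26 - 11) - 1716) = -(-2845)*(15 - 1716) = -(-2845)*(-1701) = -5*967869 = -4839345)
(m + z)*(-973 + 1147) = (-4839345 - 4738)*(-973 + 1147) = -4844083*174 = -842870442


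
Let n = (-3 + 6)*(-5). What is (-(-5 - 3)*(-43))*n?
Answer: 5160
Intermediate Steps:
n = -15 (n = 3*(-5) = -15)
(-(-5 - 3)*(-43))*n = (-(-5 - 3)*(-43))*(-15) = (-1*(-8)*(-43))*(-15) = (8*(-43))*(-15) = -344*(-15) = 5160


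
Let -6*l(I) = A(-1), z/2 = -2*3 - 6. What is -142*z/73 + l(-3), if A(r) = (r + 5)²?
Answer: 9640/219 ≈ 44.018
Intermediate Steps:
z = -24 (z = 2*(-2*3 - 6) = 2*(-6 - 6) = 2*(-12) = -24)
A(r) = (5 + r)²
l(I) = -8/3 (l(I) = -(5 - 1)²/6 = -⅙*4² = -⅙*16 = -8/3)
-142*z/73 + l(-3) = -(-3408)/73 - 8/3 = -142*(-24/73) - 8/3 = 3408/73 - 8/3 = 9640/219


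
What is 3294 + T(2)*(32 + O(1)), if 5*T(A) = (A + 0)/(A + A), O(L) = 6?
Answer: 16489/5 ≈ 3297.8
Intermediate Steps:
T(A) = ⅒ (T(A) = ((A + 0)/(A + A))/5 = (A/((2*A)))/5 = (A*(1/(2*A)))/5 = (⅕)*(½) = ⅒)
3294 + T(2)*(32 + O(1)) = 3294 + (32 + 6)/10 = 3294 + (⅒)*38 = 3294 + 19/5 = 16489/5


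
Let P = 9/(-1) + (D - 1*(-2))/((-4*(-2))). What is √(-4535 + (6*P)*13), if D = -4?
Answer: I*√21026/2 ≈ 72.502*I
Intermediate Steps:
P = -37/4 (P = 9/(-1) + (-4 - 1*(-2))/((-4*(-2))) = 9*(-1) + (-4 + 2)/8 = -9 - 2*⅛ = -9 - ¼ = -37/4 ≈ -9.2500)
√(-4535 + (6*P)*13) = √(-4535 + (6*(-37/4))*13) = √(-4535 - 111/2*13) = √(-4535 - 1443/2) = √(-10513/2) = I*√21026/2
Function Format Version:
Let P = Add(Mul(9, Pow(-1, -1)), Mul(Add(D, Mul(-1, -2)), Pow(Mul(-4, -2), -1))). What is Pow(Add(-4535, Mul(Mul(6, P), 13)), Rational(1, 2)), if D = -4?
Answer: Mul(Rational(1, 2), I, Pow(21026, Rational(1, 2))) ≈ Mul(72.502, I)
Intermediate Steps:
P = Rational(-37, 4) (P = Add(Mul(9, Pow(-1, -1)), Mul(Add(-4, Mul(-1, -2)), Pow(Mul(-4, -2), -1))) = Add(Mul(9, -1), Mul(Add(-4, 2), Pow(8, -1))) = Add(-9, Mul(-2, Rational(1, 8))) = Add(-9, Rational(-1, 4)) = Rational(-37, 4) ≈ -9.2500)
Pow(Add(-4535, Mul(Mul(6, P), 13)), Rational(1, 2)) = Pow(Add(-4535, Mul(Mul(6, Rational(-37, 4)), 13)), Rational(1, 2)) = Pow(Add(-4535, Mul(Rational(-111, 2), 13)), Rational(1, 2)) = Pow(Add(-4535, Rational(-1443, 2)), Rational(1, 2)) = Pow(Rational(-10513, 2), Rational(1, 2)) = Mul(Rational(1, 2), I, Pow(21026, Rational(1, 2)))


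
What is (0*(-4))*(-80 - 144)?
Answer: 0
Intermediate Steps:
(0*(-4))*(-80 - 144) = 0*(-224) = 0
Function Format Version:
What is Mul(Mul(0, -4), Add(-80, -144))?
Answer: 0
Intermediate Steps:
Mul(Mul(0, -4), Add(-80, -144)) = Mul(0, -224) = 0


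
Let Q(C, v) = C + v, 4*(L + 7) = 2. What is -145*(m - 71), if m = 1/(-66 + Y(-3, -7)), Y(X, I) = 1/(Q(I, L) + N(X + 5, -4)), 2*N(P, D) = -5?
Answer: 10884135/1057 ≈ 10297.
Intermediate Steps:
L = -13/2 (L = -7 + (1/4)*2 = -7 + 1/2 = -13/2 ≈ -6.5000)
N(P, D) = -5/2 (N(P, D) = (1/2)*(-5) = -5/2)
Y(X, I) = 1/(-9 + I) (Y(X, I) = 1/((I - 13/2) - 5/2) = 1/((-13/2 + I) - 5/2) = 1/(-9 + I))
m = -16/1057 (m = 1/(-66 + 1/(-9 - 7)) = 1/(-66 + 1/(-16)) = 1/(-66 - 1/16) = 1/(-1057/16) = -16/1057 ≈ -0.015137)
-145*(m - 71) = -145*(-16/1057 - 71) = -145*(-75063)/1057 = -1*(-10884135/1057) = 10884135/1057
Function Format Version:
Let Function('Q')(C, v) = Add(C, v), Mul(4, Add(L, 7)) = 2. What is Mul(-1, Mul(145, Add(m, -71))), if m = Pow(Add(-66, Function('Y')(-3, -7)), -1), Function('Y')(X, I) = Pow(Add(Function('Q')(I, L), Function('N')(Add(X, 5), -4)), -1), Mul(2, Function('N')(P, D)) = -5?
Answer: Rational(10884135, 1057) ≈ 10297.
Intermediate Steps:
L = Rational(-13, 2) (L = Add(-7, Mul(Rational(1, 4), 2)) = Add(-7, Rational(1, 2)) = Rational(-13, 2) ≈ -6.5000)
Function('N')(P, D) = Rational(-5, 2) (Function('N')(P, D) = Mul(Rational(1, 2), -5) = Rational(-5, 2))
Function('Y')(X, I) = Pow(Add(-9, I), -1) (Function('Y')(X, I) = Pow(Add(Add(I, Rational(-13, 2)), Rational(-5, 2)), -1) = Pow(Add(Add(Rational(-13, 2), I), Rational(-5, 2)), -1) = Pow(Add(-9, I), -1))
m = Rational(-16, 1057) (m = Pow(Add(-66, Pow(Add(-9, -7), -1)), -1) = Pow(Add(-66, Pow(-16, -1)), -1) = Pow(Add(-66, Rational(-1, 16)), -1) = Pow(Rational(-1057, 16), -1) = Rational(-16, 1057) ≈ -0.015137)
Mul(-1, Mul(145, Add(m, -71))) = Mul(-1, Mul(145, Add(Rational(-16, 1057), -71))) = Mul(-1, Mul(145, Rational(-75063, 1057))) = Mul(-1, Rational(-10884135, 1057)) = Rational(10884135, 1057)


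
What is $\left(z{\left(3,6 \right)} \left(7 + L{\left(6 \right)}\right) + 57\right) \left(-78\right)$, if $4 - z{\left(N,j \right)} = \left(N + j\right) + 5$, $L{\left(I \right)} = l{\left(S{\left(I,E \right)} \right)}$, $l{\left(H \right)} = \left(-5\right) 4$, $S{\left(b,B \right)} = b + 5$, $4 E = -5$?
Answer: $-14586$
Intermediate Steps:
$E = - \frac{5}{4}$ ($E = \frac{1}{4} \left(-5\right) = - \frac{5}{4} \approx -1.25$)
$S{\left(b,B \right)} = 5 + b$
$l{\left(H \right)} = -20$
$L{\left(I \right)} = -20$
$z{\left(N,j \right)} = -1 - N - j$ ($z{\left(N,j \right)} = 4 - \left(\left(N + j\right) + 5\right) = 4 - \left(5 + N + j\right) = -1 - N - j$)
$\left(z{\left(3,6 \right)} \left(7 + L{\left(6 \right)}\right) + 57\right) \left(-78\right) = \left(\left(-1 - 3 - 6\right) \left(7 - 20\right) + 57\right) \left(-78\right) = \left(\left(-1 - 3 - 6\right) \left(-13\right) + 57\right) \left(-78\right) = \left(\left(-10\right) \left(-13\right) + 57\right) \left(-78\right) = \left(130 + 57\right) \left(-78\right) = 187 \left(-78\right) = -14586$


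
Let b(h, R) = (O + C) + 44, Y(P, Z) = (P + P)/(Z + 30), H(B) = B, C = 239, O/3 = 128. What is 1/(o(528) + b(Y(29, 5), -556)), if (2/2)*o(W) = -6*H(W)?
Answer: -1/2501 ≈ -0.00039984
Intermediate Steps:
O = 384 (O = 3*128 = 384)
o(W) = -6*W
Y(P, Z) = 2*P/(30 + Z) (Y(P, Z) = (2*P)/(30 + Z) = 2*P/(30 + Z))
b(h, R) = 667 (b(h, R) = (384 + 239) + 44 = 623 + 44 = 667)
1/(o(528) + b(Y(29, 5), -556)) = 1/(-6*528 + 667) = 1/(-3168 + 667) = 1/(-2501) = -1/2501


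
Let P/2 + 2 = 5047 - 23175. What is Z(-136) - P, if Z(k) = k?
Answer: 36124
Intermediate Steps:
P = -36260 (P = -4 + 2*(5047 - 23175) = -4 + 2*(-18128) = -4 - 36256 = -36260)
Z(-136) - P = -136 - 1*(-36260) = -136 + 36260 = 36124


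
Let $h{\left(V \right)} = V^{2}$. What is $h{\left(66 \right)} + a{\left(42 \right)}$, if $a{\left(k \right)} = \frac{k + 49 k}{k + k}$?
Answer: $4381$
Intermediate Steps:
$a{\left(k \right)} = 25$ ($a{\left(k \right)} = \frac{50 k}{2 k} = 50 k \frac{1}{2 k} = 25$)
$h{\left(66 \right)} + a{\left(42 \right)} = 66^{2} + 25 = 4356 + 25 = 4381$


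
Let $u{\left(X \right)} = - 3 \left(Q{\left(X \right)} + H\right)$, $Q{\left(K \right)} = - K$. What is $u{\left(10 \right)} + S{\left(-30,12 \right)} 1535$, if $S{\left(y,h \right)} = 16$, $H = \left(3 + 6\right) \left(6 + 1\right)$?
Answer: $24401$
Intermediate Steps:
$H = 63$ ($H = 9 \cdot 7 = 63$)
$u{\left(X \right)} = -189 + 3 X$ ($u{\left(X \right)} = - 3 \left(- X + 63\right) = - 3 \left(63 - X\right) = -189 + 3 X$)
$u{\left(10 \right)} + S{\left(-30,12 \right)} 1535 = \left(-189 + 3 \cdot 10\right) + 16 \cdot 1535 = \left(-189 + 30\right) + 24560 = -159 + 24560 = 24401$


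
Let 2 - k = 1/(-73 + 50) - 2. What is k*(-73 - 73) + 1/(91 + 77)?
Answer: -2281081/3864 ≈ -590.34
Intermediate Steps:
k = 93/23 (k = 2 - (1/(-73 + 50) - 2) = 2 - (1/(-23) - 2) = 2 - (-1/23 - 2) = 2 - 1*(-47/23) = 2 + 47/23 = 93/23 ≈ 4.0435)
k*(-73 - 73) + 1/(91 + 77) = 93*(-73 - 73)/23 + 1/(91 + 77) = (93/23)*(-146) + 1/168 = -13578/23 + 1/168 = -2281081/3864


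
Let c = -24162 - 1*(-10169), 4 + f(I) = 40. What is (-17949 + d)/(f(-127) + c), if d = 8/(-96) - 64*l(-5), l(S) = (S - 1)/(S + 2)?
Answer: 216925/167484 ≈ 1.2952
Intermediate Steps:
l(S) = (-1 + S)/(2 + S)
f(I) = 36 (f(I) = -4 + 40 = 36)
c = -13993 (c = -24162 + 10169 = -13993)
d = -1537/12 (d = 8/(-96) - 64*(-1 - 5)/(2 - 5) = 8*(-1/96) - 64*(-6)/(-3) = -1/12 - (-64)*(-6)/3 = -1/12 - 64*2 = -1/12 - 128 = -1537/12 ≈ -128.08)
(-17949 + d)/(f(-127) + c) = (-17949 - 1537/12)/(36 - 13993) = -216925/12/(-13957) = -216925/12*(-1/13957) = 216925/167484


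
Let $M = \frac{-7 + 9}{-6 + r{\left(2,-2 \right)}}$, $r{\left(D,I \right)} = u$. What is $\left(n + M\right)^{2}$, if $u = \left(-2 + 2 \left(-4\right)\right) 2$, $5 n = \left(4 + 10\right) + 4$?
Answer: $\frac{52441}{4225} \approx 12.412$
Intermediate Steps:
$n = \frac{18}{5}$ ($n = \frac{\left(4 + 10\right) + 4}{5} = \frac{14 + 4}{5} = \frac{1}{5} \cdot 18 = \frac{18}{5} \approx 3.6$)
$u = -20$ ($u = \left(-2 - 8\right) 2 = \left(-10\right) 2 = -20$)
$r{\left(D,I \right)} = -20$
$M = - \frac{1}{13}$ ($M = \frac{-7 + 9}{-6 - 20} = \frac{2}{-26} = 2 \left(- \frac{1}{26}\right) = - \frac{1}{13} \approx -0.076923$)
$\left(n + M\right)^{2} = \left(\frac{18}{5} - \frac{1}{13}\right)^{2} = \left(\frac{229}{65}\right)^{2} = \frac{52441}{4225}$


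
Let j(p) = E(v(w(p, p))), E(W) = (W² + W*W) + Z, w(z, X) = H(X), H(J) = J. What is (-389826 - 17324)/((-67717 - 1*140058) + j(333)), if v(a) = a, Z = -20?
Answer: -407150/13983 ≈ -29.117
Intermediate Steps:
w(z, X) = X
E(W) = -20 + 2*W² (E(W) = (W² + W*W) - 20 = (W² + W²) - 20 = 2*W² - 20 = -20 + 2*W²)
j(p) = -20 + 2*p²
(-389826 - 17324)/((-67717 - 1*140058) + j(333)) = (-389826 - 17324)/((-67717 - 1*140058) + (-20 + 2*333²)) = -407150/((-67717 - 140058) + (-20 + 2*110889)) = -407150/(-207775 + (-20 + 221778)) = -407150/(-207775 + 221758) = -407150/13983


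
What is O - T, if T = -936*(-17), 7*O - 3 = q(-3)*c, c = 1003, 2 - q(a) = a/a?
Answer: -110378/7 ≈ -15768.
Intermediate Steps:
q(a) = 1 (q(a) = 2 - a/a = 2 - 1*1 = 2 - 1 = 1)
O = 1006/7 (O = 3/7 + (1*1003)/7 = 3/7 + (⅐)*1003 = 3/7 + 1003/7 = 1006/7 ≈ 143.71)
T = 15912
O - T = 1006/7 - 1*15912 = 1006/7 - 15912 = -110378/7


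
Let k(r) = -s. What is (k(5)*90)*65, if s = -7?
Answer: 40950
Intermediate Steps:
k(r) = 7 (k(r) = -1*(-7) = 7)
(k(5)*90)*65 = (7*90)*65 = 630*65 = 40950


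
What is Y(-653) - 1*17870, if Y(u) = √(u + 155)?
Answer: -17870 + I*√498 ≈ -17870.0 + 22.316*I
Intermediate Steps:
Y(u) = √(155 + u)
Y(-653) - 1*17870 = √(155 - 653) - 1*17870 = √(-498) - 17870 = I*√498 - 17870 = -17870 + I*√498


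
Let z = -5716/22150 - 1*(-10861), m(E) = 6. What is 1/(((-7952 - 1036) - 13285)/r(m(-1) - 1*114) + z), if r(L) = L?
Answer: 1196100/13237206911 ≈ 9.0359e-5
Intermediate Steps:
z = 120282717/11075 (z = -5716*1/22150 + 10861 = -2858/11075 + 10861 = 120282717/11075 ≈ 10861.)
1/(((-7952 - 1036) - 13285)/r(m(-1) - 1*114) + z) = 1/(((-7952 - 1036) - 13285)/(6 - 1*114) + 120282717/11075) = 1/((-8988 - 13285)/(6 - 114) + 120282717/11075) = 1/(-22273/(-108) + 120282717/11075) = 1/(-22273*(-1/108) + 120282717/11075) = 1/(22273/108 + 120282717/11075) = 1/(13237206911/1196100) = 1196100/13237206911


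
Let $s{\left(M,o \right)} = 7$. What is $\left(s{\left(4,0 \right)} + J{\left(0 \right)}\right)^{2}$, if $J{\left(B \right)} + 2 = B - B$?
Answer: $25$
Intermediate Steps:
$J{\left(B \right)} = -2$ ($J{\left(B \right)} = -2 + \left(B - B\right) = -2 + 0 = -2$)
$\left(s{\left(4,0 \right)} + J{\left(0 \right)}\right)^{2} = \left(7 - 2\right)^{2} = 5^{2} = 25$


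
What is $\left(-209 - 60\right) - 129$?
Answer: $-398$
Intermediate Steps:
$\left(-209 - 60\right) - 129 = -269 - 129 = -398$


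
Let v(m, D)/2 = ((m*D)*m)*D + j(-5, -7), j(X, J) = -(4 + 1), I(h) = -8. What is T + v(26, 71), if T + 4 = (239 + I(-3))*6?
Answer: 6816804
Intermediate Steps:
j(X, J) = -5 (j(X, J) = -1*5 = -5)
T = 1382 (T = -4 + (239 - 8)*6 = -4 + 231*6 = -4 + 1386 = 1382)
v(m, D) = -10 + 2*D**2*m**2 (v(m, D) = 2*(((m*D)*m)*D - 5) = 2*(((D*m)*m)*D - 5) = 2*((D*m**2)*D - 5) = 2*(D**2*m**2 - 5) = 2*(-5 + D**2*m**2) = -10 + 2*D**2*m**2)
T + v(26, 71) = 1382 + (-10 + 2*71**2*26**2) = 1382 + (-10 + 2*5041*676) = 1382 + (-10 + 6815432) = 1382 + 6815422 = 6816804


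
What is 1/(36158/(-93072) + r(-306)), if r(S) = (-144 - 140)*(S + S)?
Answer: 46536/8088311009 ≈ 5.7535e-6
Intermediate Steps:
r(S) = -568*S
1/(36158/(-93072) + r(-306)) = 1/(36158/(-93072) - 568*(-306)) = 1/(36158*(-1/93072) + 173808) = 1/(-18079/46536 + 173808) = 1/(8088311009/46536) = 46536/8088311009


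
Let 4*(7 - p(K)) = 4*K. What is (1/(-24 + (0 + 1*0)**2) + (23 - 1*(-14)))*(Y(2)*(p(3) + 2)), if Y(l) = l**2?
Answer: 887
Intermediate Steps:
p(K) = 7 - K
(1/(-24 + (0 + 1*0)**2) + (23 - 1*(-14)))*(Y(2)*(p(3) + 2)) = (1/(-24 + (0 + 1*0)**2) + (23 - 1*(-14)))*(2**2*((7 - 1*3) + 2)) = (1/(-24 + (0 + 0)**2) + (23 + 14))*(4*((7 - 3) + 2)) = (1/(-24 + 0**2) + 37)*(4*(4 + 2)) = (1/(-24 + 0) + 37)*(4*6) = (1/(-24) + 37)*24 = (-1/24 + 37)*24 = (887/24)*24 = 887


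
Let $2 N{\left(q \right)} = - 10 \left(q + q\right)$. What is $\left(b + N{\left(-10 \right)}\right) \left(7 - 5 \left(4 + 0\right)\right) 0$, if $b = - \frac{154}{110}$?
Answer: $0$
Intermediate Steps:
$N{\left(q \right)} = - 10 q$ ($N{\left(q \right)} = \frac{\left(-10\right) \left(q + q\right)}{2} = \frac{\left(-10\right) 2 q}{2} = \frac{\left(-20\right) q}{2} = - 10 q$)
$b = - \frac{7}{5}$ ($b = \left(-154\right) \frac{1}{110} = - \frac{7}{5} \approx -1.4$)
$\left(b + N{\left(-10 \right)}\right) \left(7 - 5 \left(4 + 0\right)\right) 0 = \left(- \frac{7}{5} - -100\right) \left(7 - 5 \left(4 + 0\right)\right) 0 = \left(- \frac{7}{5} + 100\right) \left(7 - 20\right) 0 = \frac{493 \left(7 - 20\right) 0}{5} = \frac{493 \left(\left(-13\right) 0\right)}{5} = \frac{493}{5} \cdot 0 = 0$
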